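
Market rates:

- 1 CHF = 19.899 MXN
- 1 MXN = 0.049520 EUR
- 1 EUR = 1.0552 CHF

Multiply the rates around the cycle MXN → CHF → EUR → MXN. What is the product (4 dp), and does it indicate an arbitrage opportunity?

Around MXN → CHF → EUR → MXN: 1 ÷ 19.899 ÷ 1.0552 ÷ 0.049520 = 0.961730
Product < 1; profitable direction is MXN → EUR → CHF → MXN.

0.9617 (arbitrage exists)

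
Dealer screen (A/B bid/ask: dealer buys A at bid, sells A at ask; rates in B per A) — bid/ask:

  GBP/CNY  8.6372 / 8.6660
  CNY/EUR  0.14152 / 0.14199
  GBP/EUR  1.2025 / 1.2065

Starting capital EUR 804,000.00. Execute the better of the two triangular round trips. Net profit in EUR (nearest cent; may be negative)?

Best loop EUR → GBP → CNY → EUR:
EUR 804,000.00 ÷ 1.2065 (buy GBP at ask) = GBP 666,390.39
GBP 666,390.39 × 8.6372 (sell GBP at bid) = CNY 5,755,747.04
CNY 5,755,747.04 × 0.14152 (sell CNY at bid) = EUR 814,553.32

Net profit: EUR 10,553.32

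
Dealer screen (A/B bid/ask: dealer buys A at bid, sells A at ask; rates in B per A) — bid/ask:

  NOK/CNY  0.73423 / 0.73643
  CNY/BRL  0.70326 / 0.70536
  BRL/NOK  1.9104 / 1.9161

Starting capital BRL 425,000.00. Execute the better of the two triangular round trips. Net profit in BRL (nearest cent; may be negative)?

Net profit: BRL 2,000.57

Best loop BRL → CNY → NOK → BRL:
BRL 425,000.00 ÷ 0.70536 (buy CNY at ask) = CNY 602,529.20
CNY 602,529.20 ÷ 0.73643 (buy NOK at ask) = NOK 818,175.80
NOK 818,175.80 ÷ 1.9161 (buy BRL at ask) = BRL 427,000.57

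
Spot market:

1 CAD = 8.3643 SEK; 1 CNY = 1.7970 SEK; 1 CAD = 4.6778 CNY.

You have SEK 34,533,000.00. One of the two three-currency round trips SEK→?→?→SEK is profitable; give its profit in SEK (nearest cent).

Profitable loop is SEK → CAD → CNY → SEK:
SEK 34,533,000.00 ÷ 8.3643 = CAD 4,128,618.06
CAD 4,128,618.06 × 4.6778 = CNY 19,312,849.54
CNY 19,312,849.54 × 1.7970 = SEK 34,705,190.62
Profit = SEK 34,705,190.62 − SEK 34,533,000.00

Profit: SEK 172,190.62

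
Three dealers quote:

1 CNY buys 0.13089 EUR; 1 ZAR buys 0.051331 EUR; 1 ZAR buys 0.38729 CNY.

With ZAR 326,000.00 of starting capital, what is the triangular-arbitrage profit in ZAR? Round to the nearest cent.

Profit: ZAR 4,106.88

Profitable loop is ZAR → EUR → CNY → ZAR:
ZAR 326,000.00 × 0.051331 = EUR 16,733.91
EUR 16,733.91 ÷ 0.13089 = CNY 127,847.09
CNY 127,847.09 ÷ 0.38729 = ZAR 330,106.88
Profit = ZAR 330,106.88 − ZAR 326,000.00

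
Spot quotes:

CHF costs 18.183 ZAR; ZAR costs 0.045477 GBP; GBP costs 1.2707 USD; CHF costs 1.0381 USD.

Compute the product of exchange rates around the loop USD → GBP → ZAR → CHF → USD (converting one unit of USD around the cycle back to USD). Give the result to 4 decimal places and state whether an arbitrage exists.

0.9880 (arbitrage exists)

Around USD → GBP → ZAR → CHF → USD: 1 ÷ 1.2707 ÷ 0.045477 ÷ 18.183 × 1.0381 = 0.987959
Product < 1; profitable direction is USD → CHF → ZAR → GBP → USD.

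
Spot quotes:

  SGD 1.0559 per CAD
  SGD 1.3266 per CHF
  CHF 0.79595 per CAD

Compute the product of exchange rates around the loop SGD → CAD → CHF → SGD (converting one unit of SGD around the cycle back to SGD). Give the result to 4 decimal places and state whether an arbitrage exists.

1.0000 (no arbitrage)

Around SGD → CAD → CHF → SGD: 1 ÷ 1.0559 × 0.79595 × 1.3266 = 1.000007
Product ≈ 1 (deviation 0.001%, within rounding noise).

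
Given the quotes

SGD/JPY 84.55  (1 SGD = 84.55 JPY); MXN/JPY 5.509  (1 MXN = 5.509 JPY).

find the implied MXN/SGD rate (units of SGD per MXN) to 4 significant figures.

MXN/SGD = 0.06516

1 MXN × 5.509 = 5.509 JPY
5.509 JPY ÷ 84.55 = 0.0651567 SGD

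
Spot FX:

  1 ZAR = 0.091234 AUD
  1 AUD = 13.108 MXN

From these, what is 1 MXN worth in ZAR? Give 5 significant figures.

1 MXN ÷ 13.108 = 0.0762893 AUD
0.0762893 AUD ÷ 0.091234 = 0.836194 ZAR

MXN/ZAR = 0.83619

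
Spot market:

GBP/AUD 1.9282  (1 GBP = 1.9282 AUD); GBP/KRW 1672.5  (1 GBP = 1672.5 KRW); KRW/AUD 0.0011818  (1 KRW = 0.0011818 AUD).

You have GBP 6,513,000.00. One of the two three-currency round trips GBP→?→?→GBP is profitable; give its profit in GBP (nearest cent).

Profit: GBP 163,350.24

Profitable loop is GBP → KRW → AUD → GBP:
GBP 6,513,000.00 × 1672.5 = KRW 10,892,992,500
KRW 10,892,992,500 × 0.0011818 = AUD 12,873,338.54
AUD 12,873,338.54 ÷ 1.9282 = GBP 6,676,350.24
Profit = GBP 6,676,350.24 − GBP 6,513,000.00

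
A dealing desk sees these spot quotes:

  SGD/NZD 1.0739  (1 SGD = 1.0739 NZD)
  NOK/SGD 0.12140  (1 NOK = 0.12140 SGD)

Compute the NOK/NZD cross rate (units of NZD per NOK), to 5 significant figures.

NOK/NZD = 0.13037

1 NOK × 0.12140 = 0.1214 SGD
0.1214 SGD × 1.0739 = 0.130371 NZD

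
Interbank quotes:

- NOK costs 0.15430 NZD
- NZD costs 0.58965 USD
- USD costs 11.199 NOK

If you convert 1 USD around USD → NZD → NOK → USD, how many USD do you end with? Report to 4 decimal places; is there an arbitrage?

Around USD → NZD → NOK → USD: 1 ÷ 0.58965 ÷ 0.15430 ÷ 11.199 = 0.981433
Product < 1; profitable direction is USD → NOK → NZD → USD.

0.9814 (arbitrage exists)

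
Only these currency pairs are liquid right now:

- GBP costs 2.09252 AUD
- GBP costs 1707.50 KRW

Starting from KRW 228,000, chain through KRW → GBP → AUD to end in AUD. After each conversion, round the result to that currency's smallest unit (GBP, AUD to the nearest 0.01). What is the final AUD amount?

AUD 279.41

KRW 228,000 ÷ 1707.50 = GBP 133.53
GBP 133.53 × 2.09252 = AUD 279.41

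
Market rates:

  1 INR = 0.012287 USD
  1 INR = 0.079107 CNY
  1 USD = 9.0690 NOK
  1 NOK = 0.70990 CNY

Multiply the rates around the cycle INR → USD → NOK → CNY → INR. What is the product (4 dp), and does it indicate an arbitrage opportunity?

1.0000 (no arbitrage)

Around INR → USD → NOK → CNY → INR: 1 × 0.012287 × 9.0690 × 0.70990 ÷ 0.079107 = 0.999971
Product ≈ 1 (deviation 0.003%, within rounding noise).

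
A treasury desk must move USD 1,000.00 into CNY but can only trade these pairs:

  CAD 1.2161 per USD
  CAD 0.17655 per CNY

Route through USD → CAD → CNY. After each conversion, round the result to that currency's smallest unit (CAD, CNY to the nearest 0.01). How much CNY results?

USD 1,000.00 × 1.2161 = CAD 1,216.10
CAD 1,216.10 ÷ 0.17655 = CNY 6,888.13

CNY 6,888.13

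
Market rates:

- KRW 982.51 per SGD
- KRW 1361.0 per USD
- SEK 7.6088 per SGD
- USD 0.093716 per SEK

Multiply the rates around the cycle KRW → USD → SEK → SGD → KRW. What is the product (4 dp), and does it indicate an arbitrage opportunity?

1.0124 (arbitrage exists)

Around KRW → USD → SEK → SGD → KRW: 1 ÷ 1361.0 ÷ 0.093716 ÷ 7.6088 × 982.51 = 1.012393
Product > 1; profitable direction is KRW → USD → SEK → SGD → KRW.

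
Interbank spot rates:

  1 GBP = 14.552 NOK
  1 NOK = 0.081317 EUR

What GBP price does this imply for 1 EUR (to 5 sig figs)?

1 EUR ÷ 0.081317 = 12.2976 NOK
12.2976 NOK ÷ 14.552 = 0.845076 GBP

EUR/GBP = 0.84508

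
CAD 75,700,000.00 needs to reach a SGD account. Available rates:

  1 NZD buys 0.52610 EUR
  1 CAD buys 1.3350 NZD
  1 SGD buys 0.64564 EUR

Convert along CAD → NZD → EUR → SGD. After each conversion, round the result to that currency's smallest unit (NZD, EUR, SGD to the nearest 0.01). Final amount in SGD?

CAD 75,700,000.00 × 1.3350 = NZD 101,059,500.00
NZD 101,059,500.00 × 0.52610 = EUR 53,167,402.95
EUR 53,167,402.95 ÷ 0.64564 = SGD 82,348,372.08

SGD 82,348,372.08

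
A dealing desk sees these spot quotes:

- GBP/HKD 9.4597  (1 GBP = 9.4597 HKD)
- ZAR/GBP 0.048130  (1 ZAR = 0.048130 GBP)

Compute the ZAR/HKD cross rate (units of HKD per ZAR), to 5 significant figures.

1 ZAR × 0.048130 = 0.04813 GBP
0.04813 GBP × 9.4597 = 0.455295 HKD

ZAR/HKD = 0.45530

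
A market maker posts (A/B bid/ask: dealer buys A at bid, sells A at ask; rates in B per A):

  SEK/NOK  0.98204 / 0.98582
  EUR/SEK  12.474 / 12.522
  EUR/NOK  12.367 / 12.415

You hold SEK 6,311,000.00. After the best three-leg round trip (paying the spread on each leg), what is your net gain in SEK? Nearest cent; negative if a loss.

Net profit: SEK 11,534.63

Best loop SEK → EUR → NOK → SEK:
SEK 6,311,000.00 ÷ 12.522 (buy EUR at ask) = EUR 503,992.97
EUR 503,992.97 × 12.367 (sell EUR at bid) = NOK 6,232,881.09
NOK 6,232,881.09 ÷ 0.98582 (buy SEK at ask) = SEK 6,322,534.63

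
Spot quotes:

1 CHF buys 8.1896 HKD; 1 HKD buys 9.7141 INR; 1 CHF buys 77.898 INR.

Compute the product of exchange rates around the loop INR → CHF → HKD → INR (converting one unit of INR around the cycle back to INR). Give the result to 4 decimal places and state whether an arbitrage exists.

Around INR → CHF → HKD → INR: 1 ÷ 77.898 × 8.1896 × 9.7141 = 1.021266
Product > 1; profitable direction is INR → CHF → HKD → INR.

1.0213 (arbitrage exists)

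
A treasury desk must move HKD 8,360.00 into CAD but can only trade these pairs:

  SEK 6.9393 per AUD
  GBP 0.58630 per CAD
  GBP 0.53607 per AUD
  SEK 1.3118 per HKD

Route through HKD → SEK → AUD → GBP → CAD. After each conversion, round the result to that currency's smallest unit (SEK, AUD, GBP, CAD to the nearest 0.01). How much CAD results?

HKD 8,360.00 × 1.3118 = SEK 10,966.65
SEK 10,966.65 ÷ 6.9393 = AUD 1,580.37
AUD 1,580.37 × 0.53607 = GBP 847.19
GBP 847.19 ÷ 0.58630 = CAD 1,444.98

CAD 1,444.98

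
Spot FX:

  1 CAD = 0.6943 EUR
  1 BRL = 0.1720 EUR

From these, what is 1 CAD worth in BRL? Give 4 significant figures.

1 CAD × 0.6943 = 0.6943 EUR
0.6943 EUR ÷ 0.1720 = 4.03663 BRL

CAD/BRL = 4.037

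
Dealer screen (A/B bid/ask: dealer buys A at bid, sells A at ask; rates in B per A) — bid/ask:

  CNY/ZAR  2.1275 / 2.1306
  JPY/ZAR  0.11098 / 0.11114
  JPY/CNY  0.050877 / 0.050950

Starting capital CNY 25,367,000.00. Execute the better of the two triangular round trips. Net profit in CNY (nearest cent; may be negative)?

Net profit: CNY 566,893.22

Best loop CNY → JPY → ZAR → CNY:
CNY 25,367,000.00 ÷ 0.050950 (buy JPY at ask) = JPY 497,880,275
JPY 497,880,275 × 0.11098 (sell JPY at bid) = ZAR 55,254,752.89
ZAR 55,254,752.89 ÷ 2.1306 (buy CNY at ask) = CNY 25,933,893.22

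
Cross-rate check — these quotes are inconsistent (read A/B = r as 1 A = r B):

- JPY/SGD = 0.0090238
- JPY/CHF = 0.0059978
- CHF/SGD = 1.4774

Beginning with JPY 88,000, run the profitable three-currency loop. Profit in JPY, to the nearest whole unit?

Profitable loop is JPY → SGD → CHF → JPY:
JPY 88,000 × 0.0090238 = SGD 794.09
SGD 794.09 ÷ 1.4774 = CHF 537.49
CHF 537.49 ÷ 0.0059978 = JPY 89,615
Profit = JPY 89,615 − JPY 88,000

Profit: JPY 1,615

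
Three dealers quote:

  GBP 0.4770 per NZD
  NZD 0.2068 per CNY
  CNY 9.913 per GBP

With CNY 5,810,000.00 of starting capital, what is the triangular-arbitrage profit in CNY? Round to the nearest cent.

Profitable loop is CNY → GBP → NZD → CNY:
CNY 5,810,000.00 ÷ 9.913 = GBP 586,099.06
GBP 586,099.06 ÷ 0.4770 = NZD 1,228,719.21
NZD 1,228,719.21 ÷ 0.2068 = CNY 5,941,582.24
Profit = CNY 5,941,582.24 − CNY 5,810,000.00

Profit: CNY 131,582.24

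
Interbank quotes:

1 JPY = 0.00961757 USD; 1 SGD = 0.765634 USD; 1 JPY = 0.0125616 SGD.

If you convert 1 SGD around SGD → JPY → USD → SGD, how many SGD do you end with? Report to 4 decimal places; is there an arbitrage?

1.0000 (no arbitrage)

Around SGD → JPY → USD → SGD: 1 ÷ 0.0125616 × 0.00961757 ÷ 0.765634 = 0.999998
Product ≈ 1 (deviation 0.000%, within rounding noise).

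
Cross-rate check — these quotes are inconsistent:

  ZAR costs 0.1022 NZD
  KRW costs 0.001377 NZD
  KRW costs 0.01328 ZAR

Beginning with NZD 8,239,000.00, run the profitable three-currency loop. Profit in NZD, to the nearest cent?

Profit: NZD 120,099.07

Profitable loop is NZD → ZAR → KRW → NZD:
NZD 8,239,000.00 ÷ 0.1022 = ZAR 80,616,438.36
ZAR 80,616,438.36 ÷ 0.01328 = KRW 6,070,514,936
KRW 6,070,514,936 × 0.001377 = NZD 8,359,099.07
Profit = NZD 8,359,099.07 − NZD 8,239,000.00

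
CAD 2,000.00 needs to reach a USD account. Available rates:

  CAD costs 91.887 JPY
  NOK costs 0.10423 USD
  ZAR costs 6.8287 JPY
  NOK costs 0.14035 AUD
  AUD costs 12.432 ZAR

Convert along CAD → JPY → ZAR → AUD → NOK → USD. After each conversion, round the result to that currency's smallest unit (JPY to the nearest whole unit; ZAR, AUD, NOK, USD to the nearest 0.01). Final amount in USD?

USD 1,607.63

CAD 2,000.00 × 91.887 = JPY 183,774
JPY 183,774 ÷ 6.8287 = ZAR 26,912.00
ZAR 26,912.00 ÷ 12.432 = AUD 2,164.74
AUD 2,164.74 ÷ 0.14035 = NOK 15,423.87
NOK 15,423.87 × 0.10423 = USD 1,607.63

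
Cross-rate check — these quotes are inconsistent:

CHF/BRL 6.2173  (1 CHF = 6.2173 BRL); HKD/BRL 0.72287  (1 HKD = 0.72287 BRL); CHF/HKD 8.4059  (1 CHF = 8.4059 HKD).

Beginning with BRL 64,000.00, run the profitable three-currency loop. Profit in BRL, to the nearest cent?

Profitable loop is BRL → HKD → CHF → BRL:
BRL 64,000.00 ÷ 0.72287 = HKD 88,535.97
HKD 88,535.97 ÷ 8.4059 = CHF 10,532.60
CHF 10,532.60 × 6.2173 = BRL 65,484.33
Profit = BRL 65,484.33 − BRL 64,000.00

Profit: BRL 1,484.33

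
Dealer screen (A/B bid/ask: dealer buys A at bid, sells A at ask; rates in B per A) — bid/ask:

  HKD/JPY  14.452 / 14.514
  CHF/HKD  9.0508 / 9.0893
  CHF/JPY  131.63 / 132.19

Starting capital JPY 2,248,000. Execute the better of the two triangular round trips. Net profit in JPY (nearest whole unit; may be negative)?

Net result: JPY -4,977 (no profitable arbitrage after spreads)

Best loop JPY → HKD → CHF → JPY:
JPY 2,248,000 ÷ 14.514 (buy HKD at ask) = HKD 154,884.94
HKD 154,884.94 ÷ 9.0893 (buy CHF at ask) = CHF 17,040.36
CHF 17,040.36 × 131.63 (sell CHF at bid) = JPY 2,243,023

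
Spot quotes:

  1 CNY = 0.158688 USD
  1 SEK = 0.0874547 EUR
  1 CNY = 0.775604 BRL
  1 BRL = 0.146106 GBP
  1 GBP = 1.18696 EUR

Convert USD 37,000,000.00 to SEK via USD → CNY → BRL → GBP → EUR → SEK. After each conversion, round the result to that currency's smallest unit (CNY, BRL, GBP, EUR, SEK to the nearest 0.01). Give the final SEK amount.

SEK 358,606,913.52

USD 37,000,000.00 ÷ 0.158688 = CNY 233,161,927.81
CNY 233,161,927.81 × 0.775604 = BRL 180,841,323.86
BRL 180,841,323.86 × 0.146106 = GBP 26,422,002.46
GBP 26,422,002.46 × 1.18696 = EUR 31,361,860.04
EUR 31,361,860.04 ÷ 0.0874547 = SEK 358,606,913.52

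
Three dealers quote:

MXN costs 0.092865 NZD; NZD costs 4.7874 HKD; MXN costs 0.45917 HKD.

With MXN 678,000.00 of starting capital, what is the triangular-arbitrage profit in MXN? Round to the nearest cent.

Profitable loop is MXN → HKD → NZD → MXN:
MXN 678,000.00 × 0.45917 = HKD 311,317.26
HKD 311,317.26 ÷ 4.7874 = NZD 65,028.46
NZD 65,028.46 ÷ 0.092865 = MXN 700,247.26
Profit = MXN 700,247.26 − MXN 678,000.00

Profit: MXN 22,247.26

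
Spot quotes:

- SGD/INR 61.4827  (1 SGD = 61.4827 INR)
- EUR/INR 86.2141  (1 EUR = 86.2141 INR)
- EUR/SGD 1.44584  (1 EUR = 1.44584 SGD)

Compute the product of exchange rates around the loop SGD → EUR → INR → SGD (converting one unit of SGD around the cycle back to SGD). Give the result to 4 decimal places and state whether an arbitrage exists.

0.9699 (arbitrage exists)

Around SGD → EUR → INR → SGD: 1 ÷ 1.44584 × 86.2141 ÷ 61.4827 = 0.969851
Product < 1; profitable direction is SGD → INR → EUR → SGD.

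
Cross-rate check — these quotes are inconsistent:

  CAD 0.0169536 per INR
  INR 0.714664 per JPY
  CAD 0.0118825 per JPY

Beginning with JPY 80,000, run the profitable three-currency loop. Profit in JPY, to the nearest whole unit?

Profitable loop is JPY → INR → CAD → JPY:
JPY 80,000 × 0.714664 = INR 57,173.12
INR 57,173.12 × 0.0169536 = CAD 969.29
CAD 969.29 ÷ 0.0118825 = JPY 81,573
Profit = JPY 81,573 − JPY 80,000

Profit: JPY 1,573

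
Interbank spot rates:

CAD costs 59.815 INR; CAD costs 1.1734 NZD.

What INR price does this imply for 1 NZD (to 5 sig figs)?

NZD/INR = 50.976

1 NZD ÷ 1.1734 = 0.852224 CAD
0.852224 CAD × 59.815 = 50.9758 INR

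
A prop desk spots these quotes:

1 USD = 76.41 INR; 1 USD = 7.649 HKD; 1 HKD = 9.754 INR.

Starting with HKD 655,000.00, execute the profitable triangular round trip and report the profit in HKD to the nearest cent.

Profitable loop is HKD → USD → INR → HKD:
HKD 655,000.00 ÷ 7.649 = USD 85,632.11
USD 85,632.11 × 76.41 = INR 6,543,149.43
INR 6,543,149.43 ÷ 9.754 = HKD 670,817.04
Profit = HKD 670,817.04 − HKD 655,000.00

Profit: HKD 15,817.04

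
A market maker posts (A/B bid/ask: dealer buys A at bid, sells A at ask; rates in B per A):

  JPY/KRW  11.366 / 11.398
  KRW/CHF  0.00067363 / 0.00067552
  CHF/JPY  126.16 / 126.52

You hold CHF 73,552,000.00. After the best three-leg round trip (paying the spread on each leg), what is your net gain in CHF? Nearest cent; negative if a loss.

Best loop CHF → KRW → JPY → CHF:
CHF 73,552,000.00 ÷ 0.00067552 (buy KRW at ask) = KRW 108,882,046,423
KRW 108,882,046,423 ÷ 11.398 (buy JPY at ask) = JPY 9,552,732,622
JPY 9,552,732,622 ÷ 126.52 (buy CHF at ask) = CHF 75,503,735.55

Net profit: CHF 1,951,735.55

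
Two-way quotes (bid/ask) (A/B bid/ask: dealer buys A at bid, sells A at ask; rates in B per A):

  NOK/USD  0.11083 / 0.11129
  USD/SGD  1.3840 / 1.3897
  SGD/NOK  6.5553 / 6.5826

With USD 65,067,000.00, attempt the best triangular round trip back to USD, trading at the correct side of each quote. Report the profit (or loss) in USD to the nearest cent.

Best loop USD → SGD → NOK → USD:
USD 65,067,000.00 × 1.3840 (sell USD at bid) = SGD 90,052,728.00
SGD 90,052,728.00 × 6.5553 (sell SGD at bid) = NOK 590,322,647.86
NOK 590,322,647.86 × 0.11083 (sell NOK at bid) = USD 65,425,459.06

Net profit: USD 358,459.06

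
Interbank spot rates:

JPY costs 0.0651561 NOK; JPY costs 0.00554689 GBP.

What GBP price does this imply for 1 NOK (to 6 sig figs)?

1 NOK ÷ 0.0651561 = 15.3478 JPY
15.3478 JPY × 0.00554689 = 0.0851323 GBP

NOK/GBP = 0.0851323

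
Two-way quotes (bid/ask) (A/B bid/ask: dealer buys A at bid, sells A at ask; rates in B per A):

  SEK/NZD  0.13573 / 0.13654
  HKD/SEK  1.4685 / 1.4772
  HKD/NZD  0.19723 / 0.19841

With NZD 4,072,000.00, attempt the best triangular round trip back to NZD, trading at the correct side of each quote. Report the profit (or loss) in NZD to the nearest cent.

Best loop NZD → HKD → SEK → NZD:
NZD 4,072,000.00 ÷ 0.19841 (buy HKD at ask) = HKD 20,523,159.11
HKD 20,523,159.11 × 1.4685 (sell HKD at bid) = SEK 30,138,259.16
SEK 30,138,259.16 × 0.13573 (sell SEK at bid) = NZD 4,090,665.92

Net profit: NZD 18,665.92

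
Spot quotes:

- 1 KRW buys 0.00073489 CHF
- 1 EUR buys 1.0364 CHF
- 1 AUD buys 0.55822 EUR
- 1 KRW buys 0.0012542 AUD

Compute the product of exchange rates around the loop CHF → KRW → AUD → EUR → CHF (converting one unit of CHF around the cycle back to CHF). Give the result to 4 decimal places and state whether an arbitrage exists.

Around CHF → KRW → AUD → EUR → CHF: 1 ÷ 0.00073489 × 0.0012542 × 0.55822 × 1.0364 = 0.987364
Product < 1; profitable direction is CHF → EUR → AUD → KRW → CHF.

0.9874 (arbitrage exists)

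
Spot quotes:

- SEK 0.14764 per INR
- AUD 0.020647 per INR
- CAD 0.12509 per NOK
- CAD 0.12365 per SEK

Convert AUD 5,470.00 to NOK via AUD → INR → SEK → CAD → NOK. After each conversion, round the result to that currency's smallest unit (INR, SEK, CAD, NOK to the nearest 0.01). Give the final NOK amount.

NOK 38,663.92

AUD 5,470.00 ÷ 0.020647 = INR 264,929.53
INR 264,929.53 × 0.14764 = SEK 39,114.20
SEK 39,114.20 × 0.12365 = CAD 4,836.47
CAD 4,836.47 ÷ 0.12509 = NOK 38,663.92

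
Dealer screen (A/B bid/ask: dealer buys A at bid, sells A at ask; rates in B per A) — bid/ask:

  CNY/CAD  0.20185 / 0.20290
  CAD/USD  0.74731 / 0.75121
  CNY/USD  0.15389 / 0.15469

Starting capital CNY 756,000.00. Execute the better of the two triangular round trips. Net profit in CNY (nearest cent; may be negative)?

Net profit: CNY 7,288.62

Best loop CNY → USD → CAD → CNY:
CNY 756,000.00 × 0.15389 (sell CNY at bid) = USD 116,340.84
USD 116,340.84 ÷ 0.75121 (buy CAD at ask) = CAD 154,871.26
CAD 154,871.26 ÷ 0.20290 (buy CNY at ask) = CNY 763,288.62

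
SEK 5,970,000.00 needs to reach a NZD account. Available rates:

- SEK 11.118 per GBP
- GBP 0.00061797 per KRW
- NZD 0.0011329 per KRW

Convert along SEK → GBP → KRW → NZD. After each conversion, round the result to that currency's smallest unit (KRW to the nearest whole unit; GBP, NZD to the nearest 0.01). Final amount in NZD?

NZD 984,400.55

SEK 5,970,000.00 ÷ 11.118 = GBP 536,967.08
GBP 536,967.08 ÷ 0.00061797 = KRW 868,920,951
KRW 868,920,951 × 0.0011329 = NZD 984,400.55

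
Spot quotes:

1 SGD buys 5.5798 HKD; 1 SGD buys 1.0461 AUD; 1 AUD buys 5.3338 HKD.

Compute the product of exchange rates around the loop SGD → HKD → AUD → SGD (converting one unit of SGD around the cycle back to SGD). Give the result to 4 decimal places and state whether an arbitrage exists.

Around SGD → HKD → AUD → SGD: 1 × 5.5798 ÷ 5.3338 ÷ 1.0461 = 1.000020
Product ≈ 1 (deviation 0.002%, within rounding noise).

1.0000 (no arbitrage)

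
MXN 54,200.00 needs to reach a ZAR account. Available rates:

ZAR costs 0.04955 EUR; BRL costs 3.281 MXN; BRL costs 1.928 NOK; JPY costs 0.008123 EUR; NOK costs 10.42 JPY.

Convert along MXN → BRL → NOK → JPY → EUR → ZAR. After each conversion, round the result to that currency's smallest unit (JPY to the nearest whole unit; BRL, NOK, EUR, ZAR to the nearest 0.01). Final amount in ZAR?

MXN 54,200.00 ÷ 3.281 = BRL 16,519.35
BRL 16,519.35 × 1.928 = NOK 31,849.31
NOK 31,849.31 × 10.42 = JPY 331,870
JPY 331,870 × 0.008123 = EUR 2,695.78
EUR 2,695.78 ÷ 0.04955 = ZAR 54,405.25

ZAR 54,405.25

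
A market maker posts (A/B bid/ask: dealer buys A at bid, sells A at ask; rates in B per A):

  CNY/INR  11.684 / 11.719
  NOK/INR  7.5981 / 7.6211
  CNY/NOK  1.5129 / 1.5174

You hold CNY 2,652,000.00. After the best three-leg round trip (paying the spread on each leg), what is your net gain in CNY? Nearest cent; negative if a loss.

Net profit: CNY 27,460.31

Best loop CNY → INR → NOK → CNY:
CNY 2,652,000.00 × 11.684 (sell CNY at bid) = INR 30,985,968.00
INR 30,985,968.00 ÷ 7.6211 (buy NOK at ask) = NOK 4,065,813.07
NOK 4,065,813.07 ÷ 1.5174 (buy CNY at ask) = CNY 2,679,460.31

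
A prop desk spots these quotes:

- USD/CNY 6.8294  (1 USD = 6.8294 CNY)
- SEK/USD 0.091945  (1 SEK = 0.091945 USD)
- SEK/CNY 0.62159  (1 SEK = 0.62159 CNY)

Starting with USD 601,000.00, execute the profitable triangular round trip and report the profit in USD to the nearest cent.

Profitable loop is USD → CNY → SEK → USD:
USD 601,000.00 × 6.8294 = CNY 4,104,469.40
CNY 4,104,469.40 ÷ 0.62159 = SEK 6,603,177.98
SEK 6,603,177.98 × 0.091945 = USD 607,129.20
Profit = USD 607,129.20 − USD 601,000.00

Profit: USD 6,129.20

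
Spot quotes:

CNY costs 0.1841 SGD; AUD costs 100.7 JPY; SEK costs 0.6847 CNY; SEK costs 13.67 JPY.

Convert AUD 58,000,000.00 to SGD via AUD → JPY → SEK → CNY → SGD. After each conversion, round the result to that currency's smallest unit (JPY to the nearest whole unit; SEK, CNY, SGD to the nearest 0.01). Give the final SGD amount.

AUD 58,000,000.00 × 100.7 = JPY 5,840,600,000
JPY 5,840,600,000 ÷ 13.67 = SEK 427,256,766.64
SEK 427,256,766.64 × 0.6847 = CNY 292,542,708.12
CNY 292,542,708.12 × 0.1841 = SGD 53,857,112.56

SGD 53,857,112.56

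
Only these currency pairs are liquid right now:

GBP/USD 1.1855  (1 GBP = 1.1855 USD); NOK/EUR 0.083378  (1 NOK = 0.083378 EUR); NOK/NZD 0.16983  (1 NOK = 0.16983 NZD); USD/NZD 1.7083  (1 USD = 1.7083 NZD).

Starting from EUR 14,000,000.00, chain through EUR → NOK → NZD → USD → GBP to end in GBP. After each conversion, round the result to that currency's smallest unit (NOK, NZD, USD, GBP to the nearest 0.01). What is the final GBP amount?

EUR 14,000,000.00 ÷ 0.083378 = NOK 167,910,000.24
NOK 167,910,000.24 × 0.16983 = NZD 28,516,155.34
NZD 28,516,155.34 ÷ 1.7083 = USD 16,692,709.33
USD 16,692,709.33 ÷ 1.1855 = GBP 14,080,733.30

GBP 14,080,733.30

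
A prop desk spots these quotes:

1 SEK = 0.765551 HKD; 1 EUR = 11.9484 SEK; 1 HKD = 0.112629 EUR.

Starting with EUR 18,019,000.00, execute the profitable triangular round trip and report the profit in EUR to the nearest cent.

Profit: EUR 544,710.83

Profitable loop is EUR → SEK → HKD → EUR:
EUR 18,019,000.00 × 11.9484 = SEK 215,298,219.60
SEK 215,298,219.60 × 0.765551 = HKD 164,821,767.31
HKD 164,821,767.31 × 0.112629 = EUR 18,563,710.83
Profit = EUR 18,563,710.83 − EUR 18,019,000.00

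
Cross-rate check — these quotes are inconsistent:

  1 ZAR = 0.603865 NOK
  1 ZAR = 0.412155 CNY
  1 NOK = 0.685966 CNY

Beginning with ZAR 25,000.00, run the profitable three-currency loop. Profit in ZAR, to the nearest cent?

Profit: ZAR 125.91

Profitable loop is ZAR → NOK → CNY → ZAR:
ZAR 25,000.00 × 0.603865 = NOK 15,096.62
NOK 15,096.62 × 0.685966 = CNY 10,355.77
CNY 10,355.77 ÷ 0.412155 = ZAR 25,125.91
Profit = ZAR 25,125.91 − ZAR 25,000.00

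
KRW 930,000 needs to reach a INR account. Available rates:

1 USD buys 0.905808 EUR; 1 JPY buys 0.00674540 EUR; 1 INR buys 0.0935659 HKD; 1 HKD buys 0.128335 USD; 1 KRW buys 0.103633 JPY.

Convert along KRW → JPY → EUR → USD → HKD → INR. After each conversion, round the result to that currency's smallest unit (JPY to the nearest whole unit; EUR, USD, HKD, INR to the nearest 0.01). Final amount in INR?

INR 59,770.39

KRW 930,000 × 0.103633 = JPY 96,379
JPY 96,379 × 0.00674540 = EUR 650.11
EUR 650.11 ÷ 0.905808 = USD 717.71
USD 717.71 ÷ 0.128335 = HKD 5,592.47
HKD 5,592.47 ÷ 0.0935659 = INR 59,770.39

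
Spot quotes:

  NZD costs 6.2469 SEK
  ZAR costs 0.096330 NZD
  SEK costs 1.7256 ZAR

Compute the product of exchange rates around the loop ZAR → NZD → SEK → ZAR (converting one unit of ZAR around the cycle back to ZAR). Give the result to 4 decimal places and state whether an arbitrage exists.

Around ZAR → NZD → SEK → ZAR: 1 × 0.096330 × 6.2469 × 1.7256 = 1.038404
Product > 1; profitable direction is ZAR → NZD → SEK → ZAR.

1.0384 (arbitrage exists)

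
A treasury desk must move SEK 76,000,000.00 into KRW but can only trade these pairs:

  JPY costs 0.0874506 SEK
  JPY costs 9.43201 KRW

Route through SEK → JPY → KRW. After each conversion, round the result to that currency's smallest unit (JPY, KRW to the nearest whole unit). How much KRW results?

SEK 76,000,000.00 ÷ 0.0874506 = JPY 869,062,076
JPY 869,062,076 × 9.43201 = KRW 8,197,002,191

KRW 8,197,002,191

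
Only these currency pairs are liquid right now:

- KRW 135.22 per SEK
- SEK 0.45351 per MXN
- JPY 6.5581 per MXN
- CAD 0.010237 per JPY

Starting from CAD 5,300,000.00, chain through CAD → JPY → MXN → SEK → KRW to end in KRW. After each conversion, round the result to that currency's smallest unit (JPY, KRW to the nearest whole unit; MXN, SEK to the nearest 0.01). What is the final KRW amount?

CAD 5,300,000.00 ÷ 0.010237 = JPY 517,729,804
JPY 517,729,804 ÷ 6.5581 = MXN 78,945,091.41
MXN 78,945,091.41 × 0.45351 = SEK 35,802,388.41
SEK 35,802,388.41 × 135.22 = KRW 4,841,198,961

KRW 4,841,198,961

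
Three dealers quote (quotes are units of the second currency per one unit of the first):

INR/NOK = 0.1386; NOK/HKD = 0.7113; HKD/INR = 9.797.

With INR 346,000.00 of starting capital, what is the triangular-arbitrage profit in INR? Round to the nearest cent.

Profit: INR 12,234.12

Profitable loop is INR → HKD → NOK → INR:
INR 346,000.00 ÷ 9.797 = HKD 35,316.93
HKD 35,316.93 ÷ 0.7113 = NOK 49,651.25
NOK 49,651.25 ÷ 0.1386 = INR 358,234.12
Profit = INR 358,234.12 − INR 346,000.00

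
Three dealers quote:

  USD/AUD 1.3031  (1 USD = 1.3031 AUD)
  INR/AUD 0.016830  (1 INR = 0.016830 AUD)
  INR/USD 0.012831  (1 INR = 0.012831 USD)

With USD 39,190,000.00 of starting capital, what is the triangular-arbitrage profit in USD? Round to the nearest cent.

Profitable loop is USD → INR → AUD → USD:
USD 39,190,000.00 ÷ 0.012831 = INR 3,054,321,564.96
INR 3,054,321,564.96 × 0.016830 = AUD 51,404,231.94
AUD 51,404,231.94 ÷ 1.3031 = USD 39,447,649.40
Profit = USD 39,447,649.40 − USD 39,190,000.00

Profit: USD 257,649.40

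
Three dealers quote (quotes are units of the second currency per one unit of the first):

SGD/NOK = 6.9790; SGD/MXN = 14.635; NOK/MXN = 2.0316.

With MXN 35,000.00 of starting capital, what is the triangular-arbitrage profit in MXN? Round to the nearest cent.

Profit: MXN 1,126.79

Profitable loop is MXN → NOK → SGD → MXN:
MXN 35,000.00 ÷ 2.0316 = NOK 17,227.80
NOK 17,227.80 ÷ 6.9790 = SGD 2,468.52
SGD 2,468.52 × 14.635 = MXN 36,126.79
Profit = MXN 36,126.79 − MXN 35,000.00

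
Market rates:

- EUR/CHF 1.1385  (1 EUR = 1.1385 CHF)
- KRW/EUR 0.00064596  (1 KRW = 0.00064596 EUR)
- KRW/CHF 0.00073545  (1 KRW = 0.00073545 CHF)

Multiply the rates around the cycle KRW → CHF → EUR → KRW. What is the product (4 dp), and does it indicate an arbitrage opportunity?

1.0000 (no arbitrage)

Around KRW → CHF → EUR → KRW: 1 × 0.00073545 ÷ 1.1385 ÷ 0.00064596 = 1.000033
Product ≈ 1 (deviation 0.003%, within rounding noise).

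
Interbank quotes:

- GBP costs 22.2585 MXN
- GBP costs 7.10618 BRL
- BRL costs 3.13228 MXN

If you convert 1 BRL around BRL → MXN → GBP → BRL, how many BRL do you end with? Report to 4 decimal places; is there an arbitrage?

1.0000 (no arbitrage)

Around BRL → MXN → GBP → BRL: 1 × 3.13228 ÷ 22.2585 × 7.10618 = 1.000002
Product ≈ 1 (deviation 0.000%, within rounding noise).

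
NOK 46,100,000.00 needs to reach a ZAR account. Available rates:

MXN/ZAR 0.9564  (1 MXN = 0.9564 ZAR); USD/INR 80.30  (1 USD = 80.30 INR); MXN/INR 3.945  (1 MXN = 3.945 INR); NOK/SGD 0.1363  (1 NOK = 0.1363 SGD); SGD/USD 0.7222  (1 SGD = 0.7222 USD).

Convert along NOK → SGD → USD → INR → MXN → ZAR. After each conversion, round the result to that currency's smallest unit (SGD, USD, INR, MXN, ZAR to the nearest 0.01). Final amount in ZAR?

ZAR 88,341,012.17

NOK 46,100,000.00 × 0.1363 = SGD 6,283,430.00
SGD 6,283,430.00 × 0.7222 = USD 4,537,893.15
USD 4,537,893.15 × 80.30 = INR 364,392,819.94
INR 364,392,819.94 ÷ 3.945 = MXN 92,368,268.68
MXN 92,368,268.68 × 0.9564 = ZAR 88,341,012.17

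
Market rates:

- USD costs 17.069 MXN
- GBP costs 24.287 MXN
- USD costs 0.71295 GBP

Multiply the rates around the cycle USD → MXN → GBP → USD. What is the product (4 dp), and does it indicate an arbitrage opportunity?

0.9858 (arbitrage exists)

Around USD → MXN → GBP → USD: 1 × 17.069 ÷ 24.287 ÷ 0.71295 = 0.985769
Product < 1; profitable direction is USD → GBP → MXN → USD.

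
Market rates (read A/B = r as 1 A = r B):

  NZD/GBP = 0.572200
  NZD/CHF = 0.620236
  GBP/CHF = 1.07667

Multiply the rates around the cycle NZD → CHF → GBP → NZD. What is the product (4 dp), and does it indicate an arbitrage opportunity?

Around NZD → CHF → GBP → NZD: 1 × 0.620236 ÷ 1.07667 ÷ 0.572200 = 1.006761
Product > 1; profitable direction is NZD → CHF → GBP → NZD.

1.0068 (arbitrage exists)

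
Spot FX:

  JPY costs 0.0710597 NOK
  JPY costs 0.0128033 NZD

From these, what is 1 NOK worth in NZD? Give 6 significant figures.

1 NOK ÷ 0.0710597 = 14.0727 JPY
14.0727 JPY × 0.0128033 = 0.180177 NZD

NOK/NZD = 0.180177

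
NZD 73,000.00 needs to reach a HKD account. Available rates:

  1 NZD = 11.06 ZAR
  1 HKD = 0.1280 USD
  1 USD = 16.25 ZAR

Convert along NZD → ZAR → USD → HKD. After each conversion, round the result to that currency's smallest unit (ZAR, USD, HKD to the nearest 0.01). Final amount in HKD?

NZD 73,000.00 × 11.06 = ZAR 807,380.00
ZAR 807,380.00 ÷ 16.25 = USD 49,684.92
USD 49,684.92 ÷ 0.1280 = HKD 388,163.44

HKD 388,163.44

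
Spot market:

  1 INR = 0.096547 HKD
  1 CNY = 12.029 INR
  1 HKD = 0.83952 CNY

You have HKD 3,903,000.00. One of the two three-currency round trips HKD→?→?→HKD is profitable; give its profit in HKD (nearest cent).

Profit: HKD 100,125.41

Profitable loop is HKD → INR → CNY → HKD:
HKD 3,903,000.00 ÷ 0.096547 = INR 40,425,906.55
INR 40,425,906.55 ÷ 12.029 = CNY 3,360,703.85
CNY 3,360,703.85 ÷ 0.83952 = HKD 4,003,125.41
Profit = HKD 4,003,125.41 − HKD 3,903,000.00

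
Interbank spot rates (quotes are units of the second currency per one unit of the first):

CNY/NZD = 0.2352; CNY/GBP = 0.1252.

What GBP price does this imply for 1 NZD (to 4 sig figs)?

NZD/GBP = 0.5323

1 NZD ÷ 0.2352 = 4.2517 CNY
4.2517 CNY × 0.1252 = 0.532313 GBP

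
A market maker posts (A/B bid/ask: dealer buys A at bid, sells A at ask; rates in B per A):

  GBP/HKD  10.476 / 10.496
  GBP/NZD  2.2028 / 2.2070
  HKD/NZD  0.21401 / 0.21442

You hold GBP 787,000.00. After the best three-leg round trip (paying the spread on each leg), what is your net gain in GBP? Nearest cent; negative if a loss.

Best loop GBP → HKD → NZD → GBP:
GBP 787,000.00 × 10.476 (sell GBP at bid) = HKD 8,244,612.00
HKD 8,244,612.00 × 0.21401 (sell HKD at bid) = NZD 1,764,429.41
NZD 1,764,429.41 ÷ 2.2070 (buy GBP at ask) = GBP 799,469.60

Net profit: GBP 12,469.60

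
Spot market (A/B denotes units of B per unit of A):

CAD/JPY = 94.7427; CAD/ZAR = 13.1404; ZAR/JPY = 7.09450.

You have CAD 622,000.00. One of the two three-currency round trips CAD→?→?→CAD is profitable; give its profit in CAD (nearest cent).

Profit: CAD 10,129.07

Profitable loop is CAD → JPY → ZAR → CAD:
CAD 622,000.00 × 94.7427 = JPY 58,929,959
JPY 58,929,959 ÷ 7.09450 = ZAR 8,306,428.84
ZAR 8,306,428.84 ÷ 13.1404 = CAD 632,129.07
Profit = CAD 632,129.07 − CAD 622,000.00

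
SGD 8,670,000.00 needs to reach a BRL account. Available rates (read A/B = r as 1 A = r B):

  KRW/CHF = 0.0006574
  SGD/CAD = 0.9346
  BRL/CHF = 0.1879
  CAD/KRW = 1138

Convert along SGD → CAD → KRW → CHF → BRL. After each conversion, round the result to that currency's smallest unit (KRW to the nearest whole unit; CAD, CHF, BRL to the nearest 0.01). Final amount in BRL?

SGD 8,670,000.00 × 0.9346 = CAD 8,102,982.00
CAD 8,102,982.00 × 1138 = KRW 9,221,193,516
KRW 9,221,193,516 × 0.0006574 = CHF 6,062,012.62
CHF 6,062,012.62 ÷ 0.1879 = BRL 32,261,908.57

BRL 32,261,908.57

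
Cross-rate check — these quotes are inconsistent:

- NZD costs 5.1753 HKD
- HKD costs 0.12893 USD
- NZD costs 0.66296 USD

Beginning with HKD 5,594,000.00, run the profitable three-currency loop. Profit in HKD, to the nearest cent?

Profit: HKD 36,210.71

Profitable loop is HKD → USD → NZD → HKD:
HKD 5,594,000.00 × 0.12893 = USD 721,234.42
USD 721,234.42 ÷ 0.66296 = NZD 1,087,900.36
NZD 1,087,900.36 × 5.1753 = HKD 5,630,210.71
Profit = HKD 5,630,210.71 − HKD 5,594,000.00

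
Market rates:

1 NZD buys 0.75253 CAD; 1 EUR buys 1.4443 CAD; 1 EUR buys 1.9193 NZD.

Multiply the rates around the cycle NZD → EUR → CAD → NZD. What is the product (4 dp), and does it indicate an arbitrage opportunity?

Around NZD → EUR → CAD → NZD: 1 ÷ 1.9193 × 1.4443 ÷ 0.75253 = 0.999979
Product ≈ 1 (deviation 0.002%, within rounding noise).

1.0000 (no arbitrage)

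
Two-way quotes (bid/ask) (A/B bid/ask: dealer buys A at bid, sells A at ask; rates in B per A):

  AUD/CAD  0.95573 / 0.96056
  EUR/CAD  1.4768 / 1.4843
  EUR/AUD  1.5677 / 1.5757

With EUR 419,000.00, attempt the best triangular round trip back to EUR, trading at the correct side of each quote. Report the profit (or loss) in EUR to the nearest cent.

Net profit: EUR 3,951.44

Best loop EUR → AUD → CAD → EUR:
EUR 419,000.00 × 1.5677 (sell EUR at bid) = AUD 656,866.30
AUD 656,866.30 × 0.95573 (sell AUD at bid) = CAD 627,786.83
CAD 627,786.83 ÷ 1.4843 (buy EUR at ask) = EUR 422,951.44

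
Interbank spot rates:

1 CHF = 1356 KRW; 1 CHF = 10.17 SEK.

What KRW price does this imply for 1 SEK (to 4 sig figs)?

1 SEK ÷ 10.17 = 0.0983284 CHF
0.0983284 CHF × 1356 = 133.333 KRW

SEK/KRW = 133.3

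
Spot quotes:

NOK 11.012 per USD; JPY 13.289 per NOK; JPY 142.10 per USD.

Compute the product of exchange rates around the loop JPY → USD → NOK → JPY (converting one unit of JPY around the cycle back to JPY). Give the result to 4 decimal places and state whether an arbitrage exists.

Around JPY → USD → NOK → JPY: 1 ÷ 142.10 × 11.012 × 13.289 = 1.029827
Product > 1; profitable direction is JPY → USD → NOK → JPY.

1.0298 (arbitrage exists)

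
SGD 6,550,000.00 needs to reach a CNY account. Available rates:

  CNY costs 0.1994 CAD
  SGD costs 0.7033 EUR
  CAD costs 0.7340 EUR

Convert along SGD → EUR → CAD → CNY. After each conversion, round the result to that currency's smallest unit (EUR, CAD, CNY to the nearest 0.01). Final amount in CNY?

CNY 31,474,635.06

SGD 6,550,000.00 × 0.7033 = EUR 4,606,615.00
EUR 4,606,615.00 ÷ 0.7340 = CAD 6,276,042.23
CAD 6,276,042.23 ÷ 0.1994 = CNY 31,474,635.06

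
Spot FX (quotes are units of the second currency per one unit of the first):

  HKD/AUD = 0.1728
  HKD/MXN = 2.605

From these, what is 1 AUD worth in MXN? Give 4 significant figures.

1 AUD ÷ 0.1728 = 5.78704 HKD
5.78704 HKD × 2.605 = 15.0752 MXN

AUD/MXN = 15.08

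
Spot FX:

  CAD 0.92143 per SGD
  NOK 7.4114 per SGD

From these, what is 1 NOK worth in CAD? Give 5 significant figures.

1 NOK ÷ 7.4114 = 0.134927 SGD
0.134927 SGD × 0.92143 = 0.124326 CAD

NOK/CAD = 0.12433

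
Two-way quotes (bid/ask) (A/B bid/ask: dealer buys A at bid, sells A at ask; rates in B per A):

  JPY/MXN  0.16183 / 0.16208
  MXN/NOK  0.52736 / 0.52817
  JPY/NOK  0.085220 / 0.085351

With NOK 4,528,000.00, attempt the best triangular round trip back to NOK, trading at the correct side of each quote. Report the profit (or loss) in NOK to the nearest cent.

Net result: NOK -441.98 (no profitable arbitrage after spreads)

Best loop NOK → JPY → MXN → NOK:
NOK 4,528,000.00 ÷ 0.085351 (buy JPY at ask) = JPY 53,051,517
JPY 53,051,517 × 0.16183 (sell JPY at bid) = MXN 8,585,326.94
MXN 8,585,326.94 × 0.52736 (sell MXN at bid) = NOK 4,527,558.02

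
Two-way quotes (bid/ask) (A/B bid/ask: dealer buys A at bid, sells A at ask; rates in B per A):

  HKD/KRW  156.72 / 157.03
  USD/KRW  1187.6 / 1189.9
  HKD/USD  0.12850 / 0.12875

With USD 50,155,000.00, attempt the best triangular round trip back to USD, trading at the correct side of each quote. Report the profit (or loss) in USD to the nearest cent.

Best loop USD → HKD → KRW → USD:
USD 50,155,000.00 ÷ 0.12875 (buy HKD at ask) = HKD 389,553,398.06
HKD 389,553,398.06 × 156.72 (sell HKD at bid) = KRW 61,050,808,544
KRW 61,050,808,544 ÷ 1189.9 (buy USD at ask) = USD 51,307,512.01

Net profit: USD 1,152,512.01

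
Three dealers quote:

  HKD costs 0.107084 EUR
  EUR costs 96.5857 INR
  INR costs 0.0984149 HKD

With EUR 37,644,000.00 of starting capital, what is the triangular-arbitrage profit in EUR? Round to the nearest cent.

Profitable loop is EUR → INR → HKD → EUR:
EUR 37,644,000.00 × 96.5857 = INR 3,635,872,090.80
INR 3,635,872,090.80 × 0.0984149 = HKD 357,823,988.23
HKD 357,823,988.23 × 0.107084 = EUR 38,317,223.96
Profit = EUR 38,317,223.96 − EUR 37,644,000.00

Profit: EUR 673,223.96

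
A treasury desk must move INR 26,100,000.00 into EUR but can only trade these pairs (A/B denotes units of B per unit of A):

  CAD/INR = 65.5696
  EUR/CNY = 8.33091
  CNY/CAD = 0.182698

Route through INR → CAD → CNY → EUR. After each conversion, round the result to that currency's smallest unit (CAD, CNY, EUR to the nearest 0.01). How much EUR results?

INR 26,100,000.00 ÷ 65.5696 = CAD 398,050.32
CAD 398,050.32 ÷ 0.182698 = CNY 2,178,733.87
CNY 2,178,733.87 ÷ 8.33091 = EUR 261,524.12

EUR 261,524.12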